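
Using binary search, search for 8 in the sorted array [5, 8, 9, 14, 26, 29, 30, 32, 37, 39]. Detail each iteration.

Binary search for 8 in [5, 8, 9, 14, 26, 29, 30, 32, 37, 39]:

lo=0, hi=9, mid=4, arr[mid]=26 -> 26 > 8, search left half
lo=0, hi=3, mid=1, arr[mid]=8 -> Found target at index 1!

Binary search finds 8 at index 1 after 2 comparisons. The search repeatedly halves the search space by comparing with the middle element.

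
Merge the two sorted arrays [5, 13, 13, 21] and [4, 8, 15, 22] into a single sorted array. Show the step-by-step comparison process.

Merging process:

Compare 5 vs 4: take 4 from right. Merged: [4]
Compare 5 vs 8: take 5 from left. Merged: [4, 5]
Compare 13 vs 8: take 8 from right. Merged: [4, 5, 8]
Compare 13 vs 15: take 13 from left. Merged: [4, 5, 8, 13]
Compare 13 vs 15: take 13 from left. Merged: [4, 5, 8, 13, 13]
Compare 21 vs 15: take 15 from right. Merged: [4, 5, 8, 13, 13, 15]
Compare 21 vs 22: take 21 from left. Merged: [4, 5, 8, 13, 13, 15, 21]
Append remaining from right: [22]. Merged: [4, 5, 8, 13, 13, 15, 21, 22]

Final merged array: [4, 5, 8, 13, 13, 15, 21, 22]
Total comparisons: 7

The merged array is [4, 5, 8, 13, 13, 15, 21, 22], requiring 7 comparisons. The merge step runs in O(n) time where n is the total number of elements.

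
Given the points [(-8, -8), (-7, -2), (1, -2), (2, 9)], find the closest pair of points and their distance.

Computing all pairwise distances among 4 points:

d((-8, -8), (-7, -2)) = 6.0828 <-- minimum
d((-8, -8), (1, -2)) = 10.8167
d((-8, -8), (2, 9)) = 19.7231
d((-7, -2), (1, -2)) = 8.0
d((-7, -2), (2, 9)) = 14.2127
d((1, -2), (2, 9)) = 11.0454

Closest pair: (-8, -8) and (-7, -2) with distance 6.0828

The closest pair is (-8, -8) and (-7, -2) with Euclidean distance 6.0828. For 4 points, brute-force pairwise comparison is shown above. For large n, the divide-and-conquer algorithm (sort by x, recurse on halves, check the dividing strip) achieves O(n log n).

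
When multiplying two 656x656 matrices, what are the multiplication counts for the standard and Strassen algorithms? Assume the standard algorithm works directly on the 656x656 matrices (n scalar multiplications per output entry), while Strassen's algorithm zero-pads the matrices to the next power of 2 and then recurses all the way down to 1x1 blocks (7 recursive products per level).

Matrix multiplication for 656x656 matrices:

Strassen's algorithm requires power-of-2 dimensions. Pad 656x656 to 1024x1024 (next power of 2).

Standard algorithm: 656^3 = 282300416 multiplications
Strassen's algorithm: 7^(log2(1024)) = 7^10 = 282475249 multiplications
Difference: 282300416 - 282475249 = -174833 (Strassen uses MORE here due to padding overhead — for small or just-over-power-of-2 n, padding can outweigh the per-level savings)

Standard: 282300416 multiplications (656^3). Strassen: 282475249 multiplications (7^10, after padding to 1024x1024). Strassen reduces 8 recursive multiplications to 7 at each level.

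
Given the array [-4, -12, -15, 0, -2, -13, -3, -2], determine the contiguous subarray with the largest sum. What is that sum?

Using Kadane's algorithm on [-4, -12, -15, 0, -2, -13, -3, -2]:

Scanning through the array:
Position 1 (value -12): max_ending_here = -12, max_so_far = -4
Position 2 (value -15): max_ending_here = -15, max_so_far = -4
Position 3 (value 0): max_ending_here = 0, max_so_far = 0
Position 4 (value -2): max_ending_here = -2, max_so_far = 0
Position 5 (value -13): max_ending_here = -13, max_so_far = 0
Position 6 (value -3): max_ending_here = -3, max_so_far = 0
Position 7 (value -2): max_ending_here = -2, max_so_far = 0

Maximum subarray: [0]
Maximum sum: 0

The maximum subarray is [0] with sum 0. This subarray runs from index 3 to index 3.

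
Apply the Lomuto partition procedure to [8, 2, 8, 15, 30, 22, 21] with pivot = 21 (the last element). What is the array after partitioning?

Lomuto partition with pivot = 21:

Initial array: [8, 2, 8, 15, 30, 22, 21]

arr[0]=8 <= 21: swap with position 0, array becomes [8, 2, 8, 15, 30, 22, 21]
arr[1]=2 <= 21: swap with position 1, array becomes [8, 2, 8, 15, 30, 22, 21]
arr[2]=8 <= 21: swap with position 2, array becomes [8, 2, 8, 15, 30, 22, 21]
arr[3]=15 <= 21: swap with position 3, array becomes [8, 2, 8, 15, 30, 22, 21]
arr[4]=30 > 21: no swap
arr[5]=22 > 21: no swap

Place pivot at position 4: [8, 2, 8, 15, 21, 22, 30]
Pivot position: 4

After partitioning with pivot 21, the array becomes [8, 2, 8, 15, 21, 22, 30]. The pivot is placed at index 4. All elements to the left of the pivot are <= 21, and all elements to the right are > 21.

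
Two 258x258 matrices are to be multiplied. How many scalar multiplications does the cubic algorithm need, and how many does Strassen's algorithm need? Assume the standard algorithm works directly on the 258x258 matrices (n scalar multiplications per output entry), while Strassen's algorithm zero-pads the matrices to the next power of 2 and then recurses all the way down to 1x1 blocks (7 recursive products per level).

Matrix multiplication for 258x258 matrices:

Strassen's algorithm requires power-of-2 dimensions. Pad 258x258 to 512x512 (next power of 2).

Standard algorithm: 258^3 = 17173512 multiplications
Strassen's algorithm: 7^(log2(512)) = 7^9 = 40353607 multiplications
Difference: 17173512 - 40353607 = -23180095 (Strassen uses MORE here due to padding overhead — for small or just-over-power-of-2 n, padding can outweigh the per-level savings)

Standard: 17173512 multiplications (258^3). Strassen: 40353607 multiplications (7^9, after padding to 512x512). Strassen reduces 8 recursive multiplications to 7 at each level.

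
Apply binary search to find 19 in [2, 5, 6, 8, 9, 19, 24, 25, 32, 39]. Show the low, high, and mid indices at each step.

Binary search for 19 in [2, 5, 6, 8, 9, 19, 24, 25, 32, 39]:

lo=0, hi=9, mid=4, arr[mid]=9 -> 9 < 19, search right half
lo=5, hi=9, mid=7, arr[mid]=25 -> 25 > 19, search left half
lo=5, hi=6, mid=5, arr[mid]=19 -> Found target at index 5!

Binary search finds 19 at index 5 after 3 comparisons. The search repeatedly halves the search space by comparing with the middle element.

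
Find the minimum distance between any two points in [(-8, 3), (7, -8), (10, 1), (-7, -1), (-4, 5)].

Computing all pairwise distances among 5 points:

d((-8, 3), (7, -8)) = 18.6011
d((-8, 3), (10, 1)) = 18.1108
d((-8, 3), (-7, -1)) = 4.1231 <-- minimum
d((-8, 3), (-4, 5)) = 4.4721
d((7, -8), (10, 1)) = 9.4868
d((7, -8), (-7, -1)) = 15.6525
d((7, -8), (-4, 5)) = 17.0294
d((10, 1), (-7, -1)) = 17.1172
d((10, 1), (-4, 5)) = 14.5602
d((-7, -1), (-4, 5)) = 6.7082

Closest pair: (-8, 3) and (-7, -1) with distance 4.1231

The closest pair is (-8, 3) and (-7, -1) with Euclidean distance 4.1231. For 5 points, brute-force pairwise comparison is shown above. For large n, the divide-and-conquer algorithm (sort by x, recurse on halves, check the dividing strip) achieves O(n log n).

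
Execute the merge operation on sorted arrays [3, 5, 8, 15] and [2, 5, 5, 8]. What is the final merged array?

Merging process:

Compare 3 vs 2: take 2 from right. Merged: [2]
Compare 3 vs 5: take 3 from left. Merged: [2, 3]
Compare 5 vs 5: take 5 from left. Merged: [2, 3, 5]
Compare 8 vs 5: take 5 from right. Merged: [2, 3, 5, 5]
Compare 8 vs 5: take 5 from right. Merged: [2, 3, 5, 5, 5]
Compare 8 vs 8: take 8 from left. Merged: [2, 3, 5, 5, 5, 8]
Compare 15 vs 8: take 8 from right. Merged: [2, 3, 5, 5, 5, 8, 8]
Append remaining from left: [15]. Merged: [2, 3, 5, 5, 5, 8, 8, 15]

Final merged array: [2, 3, 5, 5, 5, 8, 8, 15]
Total comparisons: 7

The merged array is [2, 3, 5, 5, 5, 8, 8, 15], requiring 7 comparisons. The merge step runs in O(n) time where n is the total number of elements.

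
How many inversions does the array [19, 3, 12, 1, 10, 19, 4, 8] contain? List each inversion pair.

Finding inversions in [19, 3, 12, 1, 10, 19, 4, 8]:

(0, 1): arr[0]=19 > arr[1]=3
(0, 2): arr[0]=19 > arr[2]=12
(0, 3): arr[0]=19 > arr[3]=1
(0, 4): arr[0]=19 > arr[4]=10
(0, 6): arr[0]=19 > arr[6]=4
(0, 7): arr[0]=19 > arr[7]=8
(1, 3): arr[1]=3 > arr[3]=1
(2, 3): arr[2]=12 > arr[3]=1
(2, 4): arr[2]=12 > arr[4]=10
(2, 6): arr[2]=12 > arr[6]=4
(2, 7): arr[2]=12 > arr[7]=8
(4, 6): arr[4]=10 > arr[6]=4
(4, 7): arr[4]=10 > arr[7]=8
(5, 6): arr[5]=19 > arr[6]=4
(5, 7): arr[5]=19 > arr[7]=8

Total inversions: 15

The array has 15 inversion(s): (0,1), (0,2), (0,3), (0,4), (0,6), (0,7), (1,3), (2,3), (2,4), (2,6), (2,7), (4,6), (4,7), (5,6), (5,7). Each pair (i,j) satisfies i < j and arr[i] > arr[j].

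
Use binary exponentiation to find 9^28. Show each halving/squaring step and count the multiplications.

Computing 9^28 by squaring (build up from 9^1; each line after the first costs one multiplication):

9^1 = 9
9^2 = (9^1)^2 = 9^2 = 81
9^3 = 9 * 9^2 = 9 * 81 = 729
9^6 = (9^3)^2 = 729^2 = 531441
9^7 = 9 * 9^6 = 9 * 531441 = 4782969
9^14 = (9^7)^2 = 4782969^2 = 22876792454961
9^28 = (9^14)^2 = 22876792454961^2 = 523347633027360537213511521

Result: 523347633027360537213511521
Multiplications needed: 6 (6 lines after 9^1)

9^28 = 523347633027360537213511521. Using exponentiation by squaring, this requires 6 multiplications. The key idea: if the exponent is even, square the half-power; if odd, multiply by the base once.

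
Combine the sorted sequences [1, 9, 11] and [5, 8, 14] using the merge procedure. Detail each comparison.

Merging process:

Compare 1 vs 5: take 1 from left. Merged: [1]
Compare 9 vs 5: take 5 from right. Merged: [1, 5]
Compare 9 vs 8: take 8 from right. Merged: [1, 5, 8]
Compare 9 vs 14: take 9 from left. Merged: [1, 5, 8, 9]
Compare 11 vs 14: take 11 from left. Merged: [1, 5, 8, 9, 11]
Append remaining from right: [14]. Merged: [1, 5, 8, 9, 11, 14]

Final merged array: [1, 5, 8, 9, 11, 14]
Total comparisons: 5

The merged array is [1, 5, 8, 9, 11, 14], requiring 5 comparisons. The merge step runs in O(n) time where n is the total number of elements.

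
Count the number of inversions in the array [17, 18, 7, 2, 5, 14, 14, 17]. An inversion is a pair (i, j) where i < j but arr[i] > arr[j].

Finding inversions in [17, 18, 7, 2, 5, 14, 14, 17]:

(0, 2): arr[0]=17 > arr[2]=7
(0, 3): arr[0]=17 > arr[3]=2
(0, 4): arr[0]=17 > arr[4]=5
(0, 5): arr[0]=17 > arr[5]=14
(0, 6): arr[0]=17 > arr[6]=14
(1, 2): arr[1]=18 > arr[2]=7
(1, 3): arr[1]=18 > arr[3]=2
(1, 4): arr[1]=18 > arr[4]=5
(1, 5): arr[1]=18 > arr[5]=14
(1, 6): arr[1]=18 > arr[6]=14
(1, 7): arr[1]=18 > arr[7]=17
(2, 3): arr[2]=7 > arr[3]=2
(2, 4): arr[2]=7 > arr[4]=5

Total inversions: 13

The array has 13 inversion(s): (0,2), (0,3), (0,4), (0,5), (0,6), (1,2), (1,3), (1,4), (1,5), (1,6), (1,7), (2,3), (2,4). Each pair (i,j) satisfies i < j and arr[i] > arr[j].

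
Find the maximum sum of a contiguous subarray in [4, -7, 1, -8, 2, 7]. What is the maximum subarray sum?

Using Kadane's algorithm on [4, -7, 1, -8, 2, 7]:

Scanning through the array:
Position 1 (value -7): max_ending_here = -3, max_so_far = 4
Position 2 (value 1): max_ending_here = 1, max_so_far = 4
Position 3 (value -8): max_ending_here = -7, max_so_far = 4
Position 4 (value 2): max_ending_here = 2, max_so_far = 4
Position 5 (value 7): max_ending_here = 9, max_so_far = 9

Maximum subarray: [2, 7]
Maximum sum: 9

The maximum subarray is [2, 7] with sum 9. This subarray runs from index 4 to index 5.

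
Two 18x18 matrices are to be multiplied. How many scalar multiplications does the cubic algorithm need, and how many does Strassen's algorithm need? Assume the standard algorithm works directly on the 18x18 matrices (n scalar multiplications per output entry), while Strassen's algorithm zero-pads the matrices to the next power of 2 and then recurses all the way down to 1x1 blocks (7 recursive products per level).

Matrix multiplication for 18x18 matrices:

Strassen's algorithm requires power-of-2 dimensions. Pad 18x18 to 32x32 (next power of 2).

Standard algorithm: 18^3 = 5832 multiplications
Strassen's algorithm: 7^(log2(32)) = 7^5 = 16807 multiplications
Difference: 5832 - 16807 = -10975 (Strassen uses MORE here due to padding overhead — for small or just-over-power-of-2 n, padding can outweigh the per-level savings)

Standard: 5832 multiplications (18^3). Strassen: 16807 multiplications (7^5, after padding to 32x32). Strassen reduces 8 recursive multiplications to 7 at each level.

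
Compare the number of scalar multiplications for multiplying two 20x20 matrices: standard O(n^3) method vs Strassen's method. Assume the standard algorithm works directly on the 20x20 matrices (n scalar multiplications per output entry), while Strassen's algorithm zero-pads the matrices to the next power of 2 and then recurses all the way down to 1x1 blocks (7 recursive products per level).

Matrix multiplication for 20x20 matrices:

Strassen's algorithm requires power-of-2 dimensions. Pad 20x20 to 32x32 (next power of 2).

Standard algorithm: 20^3 = 8000 multiplications
Strassen's algorithm: 7^(log2(32)) = 7^5 = 16807 multiplications
Difference: 8000 - 16807 = -8807 (Strassen uses MORE here due to padding overhead — for small or just-over-power-of-2 n, padding can outweigh the per-level savings)

Standard: 8000 multiplications (20^3). Strassen: 16807 multiplications (7^5, after padding to 32x32). Strassen reduces 8 recursive multiplications to 7 at each level.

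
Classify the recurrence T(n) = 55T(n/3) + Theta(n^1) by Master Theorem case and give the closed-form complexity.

Master Theorem for T(n) = 55T(n/3) + O(n^1):

a = 55, b = 3, c = 1
log_b(a) = log_3(55) = 3.6476

Case 1: c = 1 < log_3(55) = 3.6476
T(n) = O(n^(log_3 55))

For T(n) = 55T(n/3) + O(n^1): log_3(55) = 3.6476. This is Case 1 of the Master Theorem (c < log_b(a), work dominated by leaves), giving O(n^(log_3 55)).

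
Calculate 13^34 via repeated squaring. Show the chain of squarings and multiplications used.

Computing 13^34 by squaring (build up from 13^1; each line after the first costs one multiplication):

13^1 = 13
13^2 = (13^1)^2 = 13^2 = 169
13^4 = (13^2)^2 = 169^2 = 28561
13^8 = (13^4)^2 = 28561^2 = 815730721
13^16 = (13^8)^2 = 815730721^2 = 665416609183179841
13^17 = 13 * 13^16 = 13 * 665416609183179841 = 8650415919381337933
13^34 = (13^17)^2 = 8650415919381337933^2 = 74829695578286078013428929473144712489

Result: 74829695578286078013428929473144712489
Multiplications needed: 6 (6 lines after 13^1)

13^34 = 74829695578286078013428929473144712489. Using exponentiation by squaring, this requires 6 multiplications. The key idea: if the exponent is even, square the half-power; if odd, multiply by the base once.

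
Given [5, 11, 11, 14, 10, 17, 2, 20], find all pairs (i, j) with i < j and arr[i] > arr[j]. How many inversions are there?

Finding inversions in [5, 11, 11, 14, 10, 17, 2, 20]:

(0, 6): arr[0]=5 > arr[6]=2
(1, 4): arr[1]=11 > arr[4]=10
(1, 6): arr[1]=11 > arr[6]=2
(2, 4): arr[2]=11 > arr[4]=10
(2, 6): arr[2]=11 > arr[6]=2
(3, 4): arr[3]=14 > arr[4]=10
(3, 6): arr[3]=14 > arr[6]=2
(4, 6): arr[4]=10 > arr[6]=2
(5, 6): arr[5]=17 > arr[6]=2

Total inversions: 9

The array has 9 inversion(s): (0,6), (1,4), (1,6), (2,4), (2,6), (3,4), (3,6), (4,6), (5,6). Each pair (i,j) satisfies i < j and arr[i] > arr[j].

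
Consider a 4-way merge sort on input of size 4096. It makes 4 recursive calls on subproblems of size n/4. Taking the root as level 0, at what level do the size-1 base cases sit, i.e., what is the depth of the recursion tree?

For divide and conquer with division factor 4:

Problem sizes at each level:
Level 0: 4096
Level 1: 1024
Level 2: 256
Level 3: 64
Level 4: 16
Level 5: 4
Level 6: 1

The root is level 0 and the size-1 base case is level 6 (the tree spans levels 0 through 6, i.e. 7 levels counting the root), so the depth is the number of divisions: log_4(4096) = 6

The recursion tree depth is log_4(4096) = 6. At each level, the problem size is divided by 4, so it takes 6 divisions to reduce to a base case of size 1. The algorithm makes 4 recursive calls at each level.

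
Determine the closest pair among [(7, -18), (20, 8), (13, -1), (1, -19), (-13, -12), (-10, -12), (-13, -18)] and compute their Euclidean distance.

Computing all pairwise distances among 7 points:

d((7, -18), (20, 8)) = 29.0689
d((7, -18), (13, -1)) = 18.0278
d((7, -18), (1, -19)) = 6.0828
d((7, -18), (-13, -12)) = 20.8806
d((7, -18), (-10, -12)) = 18.0278
d((7, -18), (-13, -18)) = 20.0
d((20, 8), (13, -1)) = 11.4018
d((20, 8), (1, -19)) = 33.0151
d((20, 8), (-13, -12)) = 38.5876
d((20, 8), (-10, -12)) = 36.0555
d((20, 8), (-13, -18)) = 42.0119
d((13, -1), (1, -19)) = 21.6333
d((13, -1), (-13, -12)) = 28.2312
d((13, -1), (-10, -12)) = 25.4951
d((13, -1), (-13, -18)) = 31.0644
d((1, -19), (-13, -12)) = 15.6525
d((1, -19), (-10, -12)) = 13.0384
d((1, -19), (-13, -18)) = 14.0357
d((-13, -12), (-10, -12)) = 3.0 <-- minimum
d((-13, -12), (-13, -18)) = 6.0
d((-10, -12), (-13, -18)) = 6.7082

Closest pair: (-13, -12) and (-10, -12) with distance 3.0

The closest pair is (-13, -12) and (-10, -12) with Euclidean distance 3.0. For 7 points, brute-force pairwise comparison is shown above. For large n, the divide-and-conquer algorithm (sort by x, recurse on halves, check the dividing strip) achieves O(n log n).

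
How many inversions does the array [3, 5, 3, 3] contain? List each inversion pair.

Finding inversions in [3, 5, 3, 3]:

(1, 2): arr[1]=5 > arr[2]=3
(1, 3): arr[1]=5 > arr[3]=3

Total inversions: 2

The array has 2 inversion(s): (1,2), (1,3). Each pair (i,j) satisfies i < j and arr[i] > arr[j].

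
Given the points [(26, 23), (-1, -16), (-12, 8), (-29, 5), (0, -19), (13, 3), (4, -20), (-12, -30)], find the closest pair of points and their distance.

Computing all pairwise distances among 8 points:

d((26, 23), (-1, -16)) = 47.4342
d((26, 23), (-12, 8)) = 40.8534
d((26, 23), (-29, 5)) = 57.8705
d((26, 23), (0, -19)) = 49.3964
d((26, 23), (13, 3)) = 23.8537
d((26, 23), (4, -20)) = 48.3011
d((26, 23), (-12, -30)) = 65.215
d((-1, -16), (-12, 8)) = 26.4008
d((-1, -16), (-29, 5)) = 35.0
d((-1, -16), (0, -19)) = 3.1623 <-- minimum
d((-1, -16), (13, 3)) = 23.6008
d((-1, -16), (4, -20)) = 6.4031
d((-1, -16), (-12, -30)) = 17.8045
d((-12, 8), (-29, 5)) = 17.2627
d((-12, 8), (0, -19)) = 29.5466
d((-12, 8), (13, 3)) = 25.4951
d((-12, 8), (4, -20)) = 32.249
d((-12, 8), (-12, -30)) = 38.0
d((-29, 5), (0, -19)) = 37.6431
d((-29, 5), (13, 3)) = 42.0476
d((-29, 5), (4, -20)) = 41.4005
d((-29, 5), (-12, -30)) = 38.9102
d((0, -19), (13, 3)) = 25.5539
d((0, -19), (4, -20)) = 4.1231
d((0, -19), (-12, -30)) = 16.2788
d((13, 3), (4, -20)) = 24.6982
d((13, 3), (-12, -30)) = 41.4005
d((4, -20), (-12, -30)) = 18.868

Closest pair: (-1, -16) and (0, -19) with distance 3.1623

The closest pair is (-1, -16) and (0, -19) with Euclidean distance 3.1623. For 8 points, brute-force pairwise comparison is shown above. For large n, the divide-and-conquer algorithm (sort by x, recurse on halves, check the dividing strip) achieves O(n log n).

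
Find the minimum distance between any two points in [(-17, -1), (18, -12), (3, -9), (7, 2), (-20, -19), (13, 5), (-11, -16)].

Computing all pairwise distances among 7 points:

d((-17, -1), (18, -12)) = 36.6879
d((-17, -1), (3, -9)) = 21.5407
d((-17, -1), (7, 2)) = 24.1868
d((-17, -1), (-20, -19)) = 18.2483
d((-17, -1), (13, 5)) = 30.5941
d((-17, -1), (-11, -16)) = 16.1555
d((18, -12), (3, -9)) = 15.2971
d((18, -12), (7, 2)) = 17.8045
d((18, -12), (-20, -19)) = 38.6394
d((18, -12), (13, 5)) = 17.72
d((18, -12), (-11, -16)) = 29.2746
d((3, -9), (7, 2)) = 11.7047
d((3, -9), (-20, -19)) = 25.0799
d((3, -9), (13, 5)) = 17.2047
d((3, -9), (-11, -16)) = 15.6525
d((7, 2), (-20, -19)) = 34.2053
d((7, 2), (13, 5)) = 6.7082 <-- minimum
d((7, 2), (-11, -16)) = 25.4558
d((-20, -19), (13, 5)) = 40.8044
d((-20, -19), (-11, -16)) = 9.4868
d((13, 5), (-11, -16)) = 31.8904

Closest pair: (7, 2) and (13, 5) with distance 6.7082

The closest pair is (7, 2) and (13, 5) with Euclidean distance 6.7082. For 7 points, brute-force pairwise comparison is shown above. For large n, the divide-and-conquer algorithm (sort by x, recurse on halves, check the dividing strip) achieves O(n log n).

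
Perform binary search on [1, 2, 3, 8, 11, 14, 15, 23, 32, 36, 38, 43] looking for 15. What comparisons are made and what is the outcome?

Binary search for 15 in [1, 2, 3, 8, 11, 14, 15, 23, 32, 36, 38, 43]:

lo=0, hi=11, mid=5, arr[mid]=14 -> 14 < 15, search right half
lo=6, hi=11, mid=8, arr[mid]=32 -> 32 > 15, search left half
lo=6, hi=7, mid=6, arr[mid]=15 -> Found target at index 6!

Binary search finds 15 at index 6 after 3 comparisons. The search repeatedly halves the search space by comparing with the middle element.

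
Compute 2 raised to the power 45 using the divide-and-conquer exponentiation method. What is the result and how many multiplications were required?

Computing 2^45 by squaring (build up from 2^1; each line after the first costs one multiplication):

2^1 = 2
2^2 = (2^1)^2 = 2^2 = 4
2^4 = (2^2)^2 = 4^2 = 16
2^5 = 2 * 2^4 = 2 * 16 = 32
2^10 = (2^5)^2 = 32^2 = 1024
2^11 = 2 * 2^10 = 2 * 1024 = 2048
2^22 = (2^11)^2 = 2048^2 = 4194304
2^44 = (2^22)^2 = 4194304^2 = 17592186044416
2^45 = 2 * 2^44 = 2 * 17592186044416 = 35184372088832

Result: 35184372088832
Multiplications needed: 8 (8 lines after 2^1)

2^45 = 35184372088832. Using exponentiation by squaring, this requires 8 multiplications. The key idea: if the exponent is even, square the half-power; if odd, multiply by the base once.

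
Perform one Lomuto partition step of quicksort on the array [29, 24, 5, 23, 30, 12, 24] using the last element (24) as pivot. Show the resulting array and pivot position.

Lomuto partition with pivot = 24:

Initial array: [29, 24, 5, 23, 30, 12, 24]

arr[0]=29 > 24: no swap
arr[1]=24 <= 24: swap with position 0, array becomes [24, 29, 5, 23, 30, 12, 24]
arr[2]=5 <= 24: swap with position 1, array becomes [24, 5, 29, 23, 30, 12, 24]
arr[3]=23 <= 24: swap with position 2, array becomes [24, 5, 23, 29, 30, 12, 24]
arr[4]=30 > 24: no swap
arr[5]=12 <= 24: swap with position 3, array becomes [24, 5, 23, 12, 30, 29, 24]

Place pivot at position 4: [24, 5, 23, 12, 24, 29, 30]
Pivot position: 4

After partitioning with pivot 24, the array becomes [24, 5, 23, 12, 24, 29, 30]. The pivot is placed at index 4. All elements to the left of the pivot are <= 24, and all elements to the right are > 24.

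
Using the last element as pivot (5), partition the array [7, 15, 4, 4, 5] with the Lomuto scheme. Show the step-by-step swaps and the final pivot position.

Lomuto partition with pivot = 5:

Initial array: [7, 15, 4, 4, 5]

arr[0]=7 > 5: no swap
arr[1]=15 > 5: no swap
arr[2]=4 <= 5: swap with position 0, array becomes [4, 15, 7, 4, 5]
arr[3]=4 <= 5: swap with position 1, array becomes [4, 4, 7, 15, 5]

Place pivot at position 2: [4, 4, 5, 15, 7]
Pivot position: 2

After partitioning with pivot 5, the array becomes [4, 4, 5, 15, 7]. The pivot is placed at index 2. All elements to the left of the pivot are <= 5, and all elements to the right are > 5.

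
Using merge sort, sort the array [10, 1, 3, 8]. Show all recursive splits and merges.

Merge sort trace:

Split: [10, 1, 3, 8] -> [10, 1] and [3, 8]
  Split: [10, 1] -> [10] and [1]
  Merge: [10] + [1] -> [1, 10]
  Split: [3, 8] -> [3] and [8]
  Merge: [3] + [8] -> [3, 8]
Merge: [1, 10] + [3, 8] -> [1, 3, 8, 10]

Final sorted array: [1, 3, 8, 10]

The merge sort proceeds by recursively splitting the array and merging sorted halves.
After all merges, the sorted array is [1, 3, 8, 10].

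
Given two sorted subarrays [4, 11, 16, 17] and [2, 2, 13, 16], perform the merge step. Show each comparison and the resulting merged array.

Merging process:

Compare 4 vs 2: take 2 from right. Merged: [2]
Compare 4 vs 2: take 2 from right. Merged: [2, 2]
Compare 4 vs 13: take 4 from left. Merged: [2, 2, 4]
Compare 11 vs 13: take 11 from left. Merged: [2, 2, 4, 11]
Compare 16 vs 13: take 13 from right. Merged: [2, 2, 4, 11, 13]
Compare 16 vs 16: take 16 from left. Merged: [2, 2, 4, 11, 13, 16]
Compare 17 vs 16: take 16 from right. Merged: [2, 2, 4, 11, 13, 16, 16]
Append remaining from left: [17]. Merged: [2, 2, 4, 11, 13, 16, 16, 17]

Final merged array: [2, 2, 4, 11, 13, 16, 16, 17]
Total comparisons: 7

The merged array is [2, 2, 4, 11, 13, 16, 16, 17], requiring 7 comparisons. The merge step runs in O(n) time where n is the total number of elements.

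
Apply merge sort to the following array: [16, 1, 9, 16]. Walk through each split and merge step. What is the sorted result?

Merge sort trace:

Split: [16, 1, 9, 16] -> [16, 1] and [9, 16]
  Split: [16, 1] -> [16] and [1]
  Merge: [16] + [1] -> [1, 16]
  Split: [9, 16] -> [9] and [16]
  Merge: [9] + [16] -> [9, 16]
Merge: [1, 16] + [9, 16] -> [1, 9, 16, 16]

Final sorted array: [1, 9, 16, 16]

The merge sort proceeds by recursively splitting the array and merging sorted halves.
After all merges, the sorted array is [1, 9, 16, 16].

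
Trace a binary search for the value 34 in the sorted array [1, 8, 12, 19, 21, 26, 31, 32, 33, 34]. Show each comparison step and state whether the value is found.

Binary search for 34 in [1, 8, 12, 19, 21, 26, 31, 32, 33, 34]:

lo=0, hi=9, mid=4, arr[mid]=21 -> 21 < 34, search right half
lo=5, hi=9, mid=7, arr[mid]=32 -> 32 < 34, search right half
lo=8, hi=9, mid=8, arr[mid]=33 -> 33 < 34, search right half
lo=9, hi=9, mid=9, arr[mid]=34 -> Found target at index 9!

Binary search finds 34 at index 9 after 4 comparisons. The search repeatedly halves the search space by comparing with the middle element.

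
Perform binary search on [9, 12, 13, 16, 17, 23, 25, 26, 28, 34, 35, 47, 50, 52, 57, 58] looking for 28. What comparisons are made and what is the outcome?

Binary search for 28 in [9, 12, 13, 16, 17, 23, 25, 26, 28, 34, 35, 47, 50, 52, 57, 58]:

lo=0, hi=15, mid=7, arr[mid]=26 -> 26 < 28, search right half
lo=8, hi=15, mid=11, arr[mid]=47 -> 47 > 28, search left half
lo=8, hi=10, mid=9, arr[mid]=34 -> 34 > 28, search left half
lo=8, hi=8, mid=8, arr[mid]=28 -> Found target at index 8!

Binary search finds 28 at index 8 after 4 comparisons. The search repeatedly halves the search space by comparing with the middle element.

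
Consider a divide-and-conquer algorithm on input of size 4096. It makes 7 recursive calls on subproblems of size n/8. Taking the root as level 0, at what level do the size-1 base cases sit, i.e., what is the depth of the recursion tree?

For divide and conquer with division factor 8:

Problem sizes at each level:
Level 0: 4096
Level 1: 512
Level 2: 64
Level 3: 8
Level 4: 1

The root is level 0 and the size-1 base case is level 4 (the tree spans levels 0 through 4, i.e. 5 levels counting the root), so the depth is the number of divisions: log_8(4096) = 4

The recursion tree depth is log_8(4096) = 4. At each level, the problem size is divided by 8, so it takes 4 divisions to reduce to a base case of size 1. The algorithm makes 7 recursive calls at each level.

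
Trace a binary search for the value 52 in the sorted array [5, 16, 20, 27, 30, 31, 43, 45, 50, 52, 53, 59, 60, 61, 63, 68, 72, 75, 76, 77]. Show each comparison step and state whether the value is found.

Binary search for 52 in [5, 16, 20, 27, 30, 31, 43, 45, 50, 52, 53, 59, 60, 61, 63, 68, 72, 75, 76, 77]:

lo=0, hi=19, mid=9, arr[mid]=52 -> Found target at index 9!

Binary search finds 52 at index 9 after 1 comparisons. The search repeatedly halves the search space by comparing with the middle element.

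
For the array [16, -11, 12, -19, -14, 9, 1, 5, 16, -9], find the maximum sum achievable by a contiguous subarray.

Using Kadane's algorithm on [16, -11, 12, -19, -14, 9, 1, 5, 16, -9]:

Scanning through the array:
Position 1 (value -11): max_ending_here = 5, max_so_far = 16
Position 2 (value 12): max_ending_here = 17, max_so_far = 17
Position 3 (value -19): max_ending_here = -2, max_so_far = 17
Position 4 (value -14): max_ending_here = -14, max_so_far = 17
Position 5 (value 9): max_ending_here = 9, max_so_far = 17
Position 6 (value 1): max_ending_here = 10, max_so_far = 17
Position 7 (value 5): max_ending_here = 15, max_so_far = 17
Position 8 (value 16): max_ending_here = 31, max_so_far = 31
Position 9 (value -9): max_ending_here = 22, max_so_far = 31

Maximum subarray: [9, 1, 5, 16]
Maximum sum: 31

The maximum subarray is [9, 1, 5, 16] with sum 31. This subarray runs from index 5 to index 8.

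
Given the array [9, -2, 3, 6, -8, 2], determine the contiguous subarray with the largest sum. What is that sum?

Using Kadane's algorithm on [9, -2, 3, 6, -8, 2]:

Scanning through the array:
Position 1 (value -2): max_ending_here = 7, max_so_far = 9
Position 2 (value 3): max_ending_here = 10, max_so_far = 10
Position 3 (value 6): max_ending_here = 16, max_so_far = 16
Position 4 (value -8): max_ending_here = 8, max_so_far = 16
Position 5 (value 2): max_ending_here = 10, max_so_far = 16

Maximum subarray: [9, -2, 3, 6]
Maximum sum: 16

The maximum subarray is [9, -2, 3, 6] with sum 16. This subarray runs from index 0 to index 3.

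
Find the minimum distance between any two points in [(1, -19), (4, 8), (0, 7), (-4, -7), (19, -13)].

Computing all pairwise distances among 5 points:

d((1, -19), (4, 8)) = 27.1662
d((1, -19), (0, 7)) = 26.0192
d((1, -19), (-4, -7)) = 13.0
d((1, -19), (19, -13)) = 18.9737
d((4, 8), (0, 7)) = 4.1231 <-- minimum
d((4, 8), (-4, -7)) = 17.0
d((4, 8), (19, -13)) = 25.807
d((0, 7), (-4, -7)) = 14.5602
d((0, 7), (19, -13)) = 27.5862
d((-4, -7), (19, -13)) = 23.7697

Closest pair: (4, 8) and (0, 7) with distance 4.1231

The closest pair is (4, 8) and (0, 7) with Euclidean distance 4.1231. For 5 points, brute-force pairwise comparison is shown above. For large n, the divide-and-conquer algorithm (sort by x, recurse on halves, check the dividing strip) achieves O(n log n).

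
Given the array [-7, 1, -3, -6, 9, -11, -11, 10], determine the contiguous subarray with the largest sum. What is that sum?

Using Kadane's algorithm on [-7, 1, -3, -6, 9, -11, -11, 10]:

Scanning through the array:
Position 1 (value 1): max_ending_here = 1, max_so_far = 1
Position 2 (value -3): max_ending_here = -2, max_so_far = 1
Position 3 (value -6): max_ending_here = -6, max_so_far = 1
Position 4 (value 9): max_ending_here = 9, max_so_far = 9
Position 5 (value -11): max_ending_here = -2, max_so_far = 9
Position 6 (value -11): max_ending_here = -11, max_so_far = 9
Position 7 (value 10): max_ending_here = 10, max_so_far = 10

Maximum subarray: [10]
Maximum sum: 10

The maximum subarray is [10] with sum 10. This subarray runs from index 7 to index 7.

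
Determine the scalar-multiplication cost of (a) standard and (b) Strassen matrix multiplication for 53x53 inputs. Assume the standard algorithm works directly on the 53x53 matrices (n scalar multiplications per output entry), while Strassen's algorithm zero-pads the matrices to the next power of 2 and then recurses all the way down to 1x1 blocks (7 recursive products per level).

Matrix multiplication for 53x53 matrices:

Strassen's algorithm requires power-of-2 dimensions. Pad 53x53 to 64x64 (next power of 2).

Standard algorithm: 53^3 = 148877 multiplications
Strassen's algorithm: 7^(log2(64)) = 7^6 = 117649 multiplications
Savings: 148877 - 117649 = 31228 multiplications

Standard: 148877 multiplications (53^3). Strassen: 117649 multiplications (7^6, after padding to 64x64). Strassen reduces 8 recursive multiplications to 7 at each level.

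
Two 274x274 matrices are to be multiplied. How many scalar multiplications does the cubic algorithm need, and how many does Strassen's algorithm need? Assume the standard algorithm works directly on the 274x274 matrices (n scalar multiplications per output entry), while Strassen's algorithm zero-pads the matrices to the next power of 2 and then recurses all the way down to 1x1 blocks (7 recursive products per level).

Matrix multiplication for 274x274 matrices:

Strassen's algorithm requires power-of-2 dimensions. Pad 274x274 to 512x512 (next power of 2).

Standard algorithm: 274^3 = 20570824 multiplications
Strassen's algorithm: 7^(log2(512)) = 7^9 = 40353607 multiplications
Difference: 20570824 - 40353607 = -19782783 (Strassen uses MORE here due to padding overhead — for small or just-over-power-of-2 n, padding can outweigh the per-level savings)

Standard: 20570824 multiplications (274^3). Strassen: 40353607 multiplications (7^9, after padding to 512x512). Strassen reduces 8 recursive multiplications to 7 at each level.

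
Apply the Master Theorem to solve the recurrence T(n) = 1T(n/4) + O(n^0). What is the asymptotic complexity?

Master Theorem for T(n) = 1T(n/4) + O(n^0):

a = 1, b = 4, c = 0
log_b(a) = log_4(1) = 0.0000

Case 2: c = 0 = log_4(1) = 0.0000
T(n) = O(n^0 log n) = O(log n)

For T(n) = 1T(n/4) + O(n^0): log_4(1) = 0.0000. This is Case 2 of the Master Theorem (c = log_b(a), equal work at all levels), giving O(log n).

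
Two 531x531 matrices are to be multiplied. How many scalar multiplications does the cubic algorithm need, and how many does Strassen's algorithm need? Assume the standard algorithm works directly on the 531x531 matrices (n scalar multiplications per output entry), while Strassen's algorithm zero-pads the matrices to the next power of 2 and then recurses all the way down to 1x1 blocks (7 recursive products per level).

Matrix multiplication for 531x531 matrices:

Strassen's algorithm requires power-of-2 dimensions. Pad 531x531 to 1024x1024 (next power of 2).

Standard algorithm: 531^3 = 149721291 multiplications
Strassen's algorithm: 7^(log2(1024)) = 7^10 = 282475249 multiplications
Difference: 149721291 - 282475249 = -132753958 (Strassen uses MORE here due to padding overhead — for small or just-over-power-of-2 n, padding can outweigh the per-level savings)

Standard: 149721291 multiplications (531^3). Strassen: 282475249 multiplications (7^10, after padding to 1024x1024). Strassen reduces 8 recursive multiplications to 7 at each level.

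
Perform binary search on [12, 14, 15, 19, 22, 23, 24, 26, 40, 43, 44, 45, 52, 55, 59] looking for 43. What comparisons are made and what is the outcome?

Binary search for 43 in [12, 14, 15, 19, 22, 23, 24, 26, 40, 43, 44, 45, 52, 55, 59]:

lo=0, hi=14, mid=7, arr[mid]=26 -> 26 < 43, search right half
lo=8, hi=14, mid=11, arr[mid]=45 -> 45 > 43, search left half
lo=8, hi=10, mid=9, arr[mid]=43 -> Found target at index 9!

Binary search finds 43 at index 9 after 3 comparisons. The search repeatedly halves the search space by comparing with the middle element.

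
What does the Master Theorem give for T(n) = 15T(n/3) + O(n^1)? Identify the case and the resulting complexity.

Master Theorem for T(n) = 15T(n/3) + O(n^1):

a = 15, b = 3, c = 1
log_b(a) = log_3(15) = 2.4650

Case 1: c = 1 < log_3(15) = 2.4650
T(n) = O(n^(log_3 15))

For T(n) = 15T(n/3) + O(n^1): log_3(15) = 2.4650. This is Case 1 of the Master Theorem (c < log_b(a), work dominated by leaves), giving O(n^(log_3 15)).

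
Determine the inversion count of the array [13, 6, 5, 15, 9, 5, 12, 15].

Finding inversions in [13, 6, 5, 15, 9, 5, 12, 15]:

(0, 1): arr[0]=13 > arr[1]=6
(0, 2): arr[0]=13 > arr[2]=5
(0, 4): arr[0]=13 > arr[4]=9
(0, 5): arr[0]=13 > arr[5]=5
(0, 6): arr[0]=13 > arr[6]=12
(1, 2): arr[1]=6 > arr[2]=5
(1, 5): arr[1]=6 > arr[5]=5
(3, 4): arr[3]=15 > arr[4]=9
(3, 5): arr[3]=15 > arr[5]=5
(3, 6): arr[3]=15 > arr[6]=12
(4, 5): arr[4]=9 > arr[5]=5

Total inversions: 11

The array has 11 inversion(s): (0,1), (0,2), (0,4), (0,5), (0,6), (1,2), (1,5), (3,4), (3,5), (3,6), (4,5). Each pair (i,j) satisfies i < j and arr[i] > arr[j].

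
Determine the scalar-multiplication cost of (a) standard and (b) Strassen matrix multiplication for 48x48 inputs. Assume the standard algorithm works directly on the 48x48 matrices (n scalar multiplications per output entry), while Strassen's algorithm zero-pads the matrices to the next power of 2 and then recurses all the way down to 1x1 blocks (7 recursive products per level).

Matrix multiplication for 48x48 matrices:

Strassen's algorithm requires power-of-2 dimensions. Pad 48x48 to 64x64 (next power of 2).

Standard algorithm: 48^3 = 110592 multiplications
Strassen's algorithm: 7^(log2(64)) = 7^6 = 117649 multiplications
Difference: 110592 - 117649 = -7057 (Strassen uses MORE here due to padding overhead — for small or just-over-power-of-2 n, padding can outweigh the per-level savings)

Standard: 110592 multiplications (48^3). Strassen: 117649 multiplications (7^6, after padding to 64x64). Strassen reduces 8 recursive multiplications to 7 at each level.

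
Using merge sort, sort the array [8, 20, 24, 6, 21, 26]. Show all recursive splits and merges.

Merge sort trace:

Split: [8, 20, 24, 6, 21, 26] -> [8, 20, 24] and [6, 21, 26]
  Split: [8, 20, 24] -> [8] and [20, 24]
    Split: [20, 24] -> [20] and [24]
    Merge: [20] + [24] -> [20, 24]
  Merge: [8] + [20, 24] -> [8, 20, 24]
  Split: [6, 21, 26] -> [6] and [21, 26]
    Split: [21, 26] -> [21] and [26]
    Merge: [21] + [26] -> [21, 26]
  Merge: [6] + [21, 26] -> [6, 21, 26]
Merge: [8, 20, 24] + [6, 21, 26] -> [6, 8, 20, 21, 24, 26]

Final sorted array: [6, 8, 20, 21, 24, 26]

The merge sort proceeds by recursively splitting the array and merging sorted halves.
After all merges, the sorted array is [6, 8, 20, 21, 24, 26].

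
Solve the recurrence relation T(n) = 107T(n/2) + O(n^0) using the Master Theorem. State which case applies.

Master Theorem for T(n) = 107T(n/2) + O(n^0):

a = 107, b = 2, c = 0
log_b(a) = log_2(107) = 6.7415

Case 1: c = 0 < log_2(107) = 6.7415
T(n) = O(n^(log_2 107))

For T(n) = 107T(n/2) + O(n^0): log_2(107) = 6.7415. This is Case 1 of the Master Theorem (c < log_b(a), work dominated by leaves), giving O(n^(log_2 107)).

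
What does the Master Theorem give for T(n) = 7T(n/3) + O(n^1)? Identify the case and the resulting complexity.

Master Theorem for T(n) = 7T(n/3) + O(n^1):

a = 7, b = 3, c = 1
log_b(a) = log_3(7) = 1.7712

Case 1: c = 1 < log_3(7) = 1.7712
T(n) = O(n^(log_3 7))

For T(n) = 7T(n/3) + O(n^1): log_3(7) = 1.7712. This is Case 1 of the Master Theorem (c < log_b(a), work dominated by leaves), giving O(n^(log_3 7)).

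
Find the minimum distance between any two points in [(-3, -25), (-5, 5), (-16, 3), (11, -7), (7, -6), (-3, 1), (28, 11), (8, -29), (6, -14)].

Computing all pairwise distances among 9 points:

d((-3, -25), (-5, 5)) = 30.0666
d((-3, -25), (-16, 3)) = 30.8707
d((-3, -25), (11, -7)) = 22.8035
d((-3, -25), (7, -6)) = 21.4709
d((-3, -25), (-3, 1)) = 26.0
d((-3, -25), (28, 11)) = 47.5079
d((-3, -25), (8, -29)) = 11.7047
d((-3, -25), (6, -14)) = 14.2127
d((-5, 5), (-16, 3)) = 11.1803
d((-5, 5), (11, -7)) = 20.0
d((-5, 5), (7, -6)) = 16.2788
d((-5, 5), (-3, 1)) = 4.4721
d((-5, 5), (28, 11)) = 33.541
d((-5, 5), (8, -29)) = 36.4005
d((-5, 5), (6, -14)) = 21.9545
d((-16, 3), (11, -7)) = 28.7924
d((-16, 3), (7, -6)) = 24.6982
d((-16, 3), (-3, 1)) = 13.1529
d((-16, 3), (28, 11)) = 44.7214
d((-16, 3), (8, -29)) = 40.0
d((-16, 3), (6, -14)) = 27.8029
d((11, -7), (7, -6)) = 4.1231 <-- minimum
d((11, -7), (-3, 1)) = 16.1245
d((11, -7), (28, 11)) = 24.7588
d((11, -7), (8, -29)) = 22.2036
d((11, -7), (6, -14)) = 8.6023
d((7, -6), (-3, 1)) = 12.2066
d((7, -6), (28, 11)) = 27.0185
d((7, -6), (8, -29)) = 23.0217
d((7, -6), (6, -14)) = 8.0623
d((-3, 1), (28, 11)) = 32.573
d((-3, 1), (8, -29)) = 31.9531
d((-3, 1), (6, -14)) = 17.4929
d((28, 11), (8, -29)) = 44.7214
d((28, 11), (6, -14)) = 33.3017
d((8, -29), (6, -14)) = 15.1327

Closest pair: (11, -7) and (7, -6) with distance 4.1231

The closest pair is (11, -7) and (7, -6) with Euclidean distance 4.1231. For 9 points, brute-force pairwise comparison is shown above. For large n, the divide-and-conquer algorithm (sort by x, recurse on halves, check the dividing strip) achieves O(n log n).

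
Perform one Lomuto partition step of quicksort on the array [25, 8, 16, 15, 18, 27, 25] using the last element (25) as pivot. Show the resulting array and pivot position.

Lomuto partition with pivot = 25:

Initial array: [25, 8, 16, 15, 18, 27, 25]

arr[0]=25 <= 25: swap with position 0, array becomes [25, 8, 16, 15, 18, 27, 25]
arr[1]=8 <= 25: swap with position 1, array becomes [25, 8, 16, 15, 18, 27, 25]
arr[2]=16 <= 25: swap with position 2, array becomes [25, 8, 16, 15, 18, 27, 25]
arr[3]=15 <= 25: swap with position 3, array becomes [25, 8, 16, 15, 18, 27, 25]
arr[4]=18 <= 25: swap with position 4, array becomes [25, 8, 16, 15, 18, 27, 25]
arr[5]=27 > 25: no swap

Place pivot at position 5: [25, 8, 16, 15, 18, 25, 27]
Pivot position: 5

After partitioning with pivot 25, the array becomes [25, 8, 16, 15, 18, 25, 27]. The pivot is placed at index 5. All elements to the left of the pivot are <= 25, and all elements to the right are > 25.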